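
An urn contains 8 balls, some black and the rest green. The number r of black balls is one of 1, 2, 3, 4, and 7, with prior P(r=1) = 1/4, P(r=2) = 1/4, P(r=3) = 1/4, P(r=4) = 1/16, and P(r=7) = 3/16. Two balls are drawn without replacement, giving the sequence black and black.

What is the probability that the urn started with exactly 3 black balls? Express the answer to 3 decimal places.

The likelihood of the observed sequence under each hypothesis: P(data | r = 1) = (1/8)(0/7) = 0; P(data | r = 2) = (2/8)(1/7) = 1/28; P(data | r = 3) = (3/8)(2/7) = 3/28; P(data | r = 4) = (4/8)(3/7) = 3/14; P(data | r = 7) = (7/8)(6/7) = 3/4.
The prior-weighted likelihoods are 1/4 · 0 = 0, 1/4 · 1/28 = 1/112, 1/4 · 3/28 = 3/112, 1/16 · 3/14 = 3/224, 3/16 · 3/4 = 9/64; these sum to 85/448.
Hence P(r = 3 | data) = (3/112) / (85/448) = 12/85.

0.141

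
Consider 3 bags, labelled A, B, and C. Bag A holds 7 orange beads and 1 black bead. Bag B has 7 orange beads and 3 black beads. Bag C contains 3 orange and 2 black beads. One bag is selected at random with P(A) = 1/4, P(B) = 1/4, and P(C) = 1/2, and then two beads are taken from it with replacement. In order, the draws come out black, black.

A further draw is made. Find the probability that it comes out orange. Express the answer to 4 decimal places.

For each hypothesis, P(data | H) works out to: P(data | bag A) = (1/8)(1/8) = 0.015625; P(data | bag B) = (3/10)(3/10) = 0.09; P(data | bag C) = (2/5)(2/5) = 0.16.
Multiplying each by its prior: 1/4 · 0.015625 = 0.0039062, 1/4 · 0.09 = 0.0225, 1/2 · 0.16 = 0.08; with total 0.10641.
Normalising, the posterior is P(bag A | data) = 0.036711, P(bag B | data) = 0.21145, P(bag C | data) = 0.75184.
So P(orange next | data) = Σ P(orange next | H) P(H | data) = (7/8)(0.036711) + (7/10)(0.21145) + (3/5)(0.75184) = 0.63124.

0.6312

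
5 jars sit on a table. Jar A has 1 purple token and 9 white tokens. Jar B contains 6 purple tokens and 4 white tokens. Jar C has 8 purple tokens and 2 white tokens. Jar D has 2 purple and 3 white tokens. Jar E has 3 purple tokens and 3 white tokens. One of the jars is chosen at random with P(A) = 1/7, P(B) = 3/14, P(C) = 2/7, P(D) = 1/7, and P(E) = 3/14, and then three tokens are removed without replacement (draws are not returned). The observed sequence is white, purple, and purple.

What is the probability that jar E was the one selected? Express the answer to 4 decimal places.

0.2539

For each hypothesis, P(data | H) works out to: P(data | jar A) = (9/10)(1/9)(0/8) = 0; P(data | jar B) = (4/10)(6/9)(5/8) = 0.16667; P(data | jar C) = (2/10)(8/9)(7/8) = 0.15556; P(data | jar D) = (3/5)(2/4)(1/3) = 0.1; P(data | jar E) = (3/6)(3/5)(2/4) = 0.15.
Weighting by the prior gives 1/7 · 0 = 0, 3/14 · 0.16667 = 0.035714, 2/7 · 0.15556 = 0.044444, 1/7 · 0.1 = 0.014286, 3/14 · 0.15 = 0.032143; with total 0.12659.
So P(jar E | data) = (0.032143) / (0.12659) = 0.25392.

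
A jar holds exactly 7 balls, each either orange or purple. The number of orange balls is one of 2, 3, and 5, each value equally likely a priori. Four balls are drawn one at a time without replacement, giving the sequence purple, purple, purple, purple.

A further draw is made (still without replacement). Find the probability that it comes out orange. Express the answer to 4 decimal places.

0.7222

Under each hypothesis, the probability of the observed sequence is: P(data | r = 2) = (5/7)(4/6)(3/5)(2/4) = 1/7; P(data | r = 3) = (4/7)(3/6)(2/5)(1/4) = 1/35; P(data | r = 5) = (2/7)(1/6)(0/5) = 0.
Weighting by the prior gives 1/3 · 1/7 = 1/21, 1/3 · 1/35 = 1/105, 1/3 · 0 = 0; summing to 2/35.
Dividing through by the total gives posterior P(r = 2 | data) = 5/6, P(r = 3 | data) = 1/6, P(r = 5 | data) = 0.
Averaging over the posterior, P(orange next | data) = (2/3)(5/6) + (1)(1/6) = 13/18.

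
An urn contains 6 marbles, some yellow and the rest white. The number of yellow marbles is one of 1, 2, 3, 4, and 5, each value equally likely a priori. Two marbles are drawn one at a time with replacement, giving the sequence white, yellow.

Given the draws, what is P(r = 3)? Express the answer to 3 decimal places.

For each hypothesis, P(data | H) works out to: P(data | r = 1) = (5/6)(1/6) = 5/36; P(data | r = 2) = (4/6)(2/6) = 2/9; P(data | r = 3) = (3/6)(3/6) = 1/4; P(data | r = 4) = (2/6)(4/6) = 2/9; P(data | r = 5) = (1/6)(5/6) = 5/36.
Multiplying each by its prior: 1/5 · 5/36 = 1/36, 1/5 · 2/9 = 2/45, 1/5 · 1/4 = 1/20, 1/5 · 2/9 = 2/45, 1/5 · 5/36 = 1/36; these sum to 7/36.
Hence P(r = 3 | data) = (1/20) / (7/36) = 9/35.

0.257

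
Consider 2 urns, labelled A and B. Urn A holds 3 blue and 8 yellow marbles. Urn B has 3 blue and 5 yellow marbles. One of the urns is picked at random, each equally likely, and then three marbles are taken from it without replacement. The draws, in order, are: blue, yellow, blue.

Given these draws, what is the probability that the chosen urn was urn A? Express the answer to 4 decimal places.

The likelihood of the observed sequence under each hypothesis: P(data | urn A) = (3/11)(8/10)(2/9) = 0.048485; P(data | urn B) = (3/8)(5/7)(2/6) = 0.089286.
The prior-weighted likelihoods are 1/2 · 0.048485 = 0.024242, 1/2 · 0.089286 = 0.044643; with total 0.068885.
By Bayes' rule, P(urn A | data) = (0.024242) / (0.068885) = 0.35192.

0.3519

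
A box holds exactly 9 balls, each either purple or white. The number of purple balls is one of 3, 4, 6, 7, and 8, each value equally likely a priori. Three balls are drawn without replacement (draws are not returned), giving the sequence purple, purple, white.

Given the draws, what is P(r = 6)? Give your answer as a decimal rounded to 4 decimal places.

0.2761

Compute the likelihood of the observed sequence for each case: P(data | r = 3) = (3/9)(2/8)(6/7) = 0.071429; P(data | r = 4) = (4/9)(3/8)(5/7) = 0.11905; P(data | r = 6) = (6/9)(5/8)(3/7) = 0.17857; P(data | r = 7) = (7/9)(6/8)(2/7) = 0.16667; P(data | r = 8) = (8/9)(7/8)(1/7) = 0.11111.
The prior-weighted likelihoods are 1/5 · 0.071429 = 0.014286, 1/5 · 0.11905 = 0.02381, 1/5 · 0.17857 = 0.035714, 1/5 · 0.16667 = 0.033333, 1/5 · 0.11111 = 0.022222; summing to 0.12937.
Hence P(r = 6 | data) = (0.035714) / (0.12937) = 0.27607.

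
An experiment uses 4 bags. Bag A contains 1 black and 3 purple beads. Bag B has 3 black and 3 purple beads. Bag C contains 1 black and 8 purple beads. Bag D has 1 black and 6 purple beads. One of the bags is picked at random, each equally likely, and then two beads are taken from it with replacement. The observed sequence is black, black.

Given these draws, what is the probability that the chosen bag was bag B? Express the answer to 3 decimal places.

Compute the likelihood of the observed sequence for each case: P(data | bag A) = (1/4)(1/4) = 0.0625; P(data | bag B) = (3/6)(3/6) = 0.25; P(data | bag C) = (1/9)(1/9) = 0.012346; P(data | bag D) = (1/7)(1/7) = 0.020408.
The prior-weighted likelihoods are 1/4 · 0.0625 = 0.015625, 1/4 · 0.25 = 0.0625, 1/4 · 0.012346 = 0.0030864, 1/4 · 0.020408 = 0.005102; summing to 0.086313.
Hence P(bag B | data) = (0.0625) / (0.086313) = 0.7241.

0.724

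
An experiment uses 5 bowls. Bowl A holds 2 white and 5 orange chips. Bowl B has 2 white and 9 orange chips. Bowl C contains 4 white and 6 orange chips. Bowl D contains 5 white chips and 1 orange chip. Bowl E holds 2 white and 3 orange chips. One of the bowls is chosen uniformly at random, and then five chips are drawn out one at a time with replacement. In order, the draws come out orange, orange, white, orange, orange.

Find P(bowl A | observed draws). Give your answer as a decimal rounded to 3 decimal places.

0.286

For each hypothesis, P(data | H) works out to: P(data | bowl A) = (5/7)(5/7)(2/7)(5/7)(5/7) = 0.074374; P(data | bowl B) = (9/11)(9/11)(2/11)(9/11)(9/11) = 0.081477; P(data | bowl C) = (6/10)(6/10)(4/10)(6/10)(6/10) = 0.05184; P(data | bowl D) = (1/6)(1/6)(5/6)(1/6)(1/6) = 0.000643; P(data | bowl E) = (3/5)(3/5)(2/5)(3/5)(3/5) = 0.05184.
Multiplying each by its prior: 1/5 · 0.074374 = 0.014875, 1/5 · 0.081477 = 0.016295, 1/5 · 0.05184 = 0.010368, 1/5 · 0.000643 = 0.0001286, 1/5 · 0.05184 = 0.010368; these sum to 0.052035.
So P(bowl A | data) = (0.014875) / (0.052035) = 0.28586.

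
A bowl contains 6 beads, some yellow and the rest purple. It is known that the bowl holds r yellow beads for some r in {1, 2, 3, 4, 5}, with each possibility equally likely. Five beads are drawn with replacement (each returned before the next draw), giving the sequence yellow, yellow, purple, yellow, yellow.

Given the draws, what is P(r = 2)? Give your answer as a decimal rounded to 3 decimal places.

Under each hypothesis, the probability of the observed sequence is: P(data | r = 1) = (1/6)(1/6)(5/6)(1/6)(1/6) = 0.000643; P(data | r = 2) = (2/6)(2/6)(4/6)(2/6)(2/6) = 0.0082305; P(data | r = 3) = (3/6)(3/6)(3/6)(3/6)(3/6) = 0.03125; P(data | r = 4) = (4/6)(4/6)(2/6)(4/6)(4/6) = 0.065844; P(data | r = 5) = (5/6)(5/6)(1/6)(5/6)(5/6) = 0.080376.
Multiplying each by its prior: 1/5 · 0.000643 = 0.0001286, 1/5 · 0.0082305 = 0.0016461, 1/5 · 0.03125 = 0.00625, 1/5 · 0.065844 = 0.013169, 1/5 · 0.080376 = 0.016075; these sum to 0.037269.
By Bayes' rule, P(r = 2 | data) = (0.0016461) / (0.037269) = 0.044168.

0.044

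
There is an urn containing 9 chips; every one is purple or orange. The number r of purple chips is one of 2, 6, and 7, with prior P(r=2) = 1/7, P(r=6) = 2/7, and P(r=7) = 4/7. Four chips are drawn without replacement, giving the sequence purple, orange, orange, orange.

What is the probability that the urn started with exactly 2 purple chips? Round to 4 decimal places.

0.8537

Under each hypothesis, the probability of the observed sequence is: P(data | r = 2) = (2/9)(7/8)(6/7)(5/6) = 0.13889; P(data | r = 6) = (6/9)(3/8)(2/7)(1/6) = 0.011905; P(data | r = 7) = (7/9)(2/8)(1/7)(0/6) = 0.
Weighting by the prior gives 1/7 · 0.13889 = 0.019841, 2/7 · 0.011905 = 0.0034014, 4/7 · 0 = 0; with total 0.023243.
By Bayes' rule, P(r = 2 | data) = (0.019841) / (0.023243) = 0.85366.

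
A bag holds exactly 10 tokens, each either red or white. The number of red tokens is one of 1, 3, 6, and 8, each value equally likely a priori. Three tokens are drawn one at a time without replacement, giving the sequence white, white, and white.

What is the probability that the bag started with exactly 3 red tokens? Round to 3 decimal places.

The likelihood of the observed sequence under each hypothesis: P(data | r = 1) = (9/10)(8/9)(7/8) = 7/10; P(data | r = 3) = (7/10)(6/9)(5/8) = 7/24; P(data | r = 6) = (4/10)(3/9)(2/8) = 1/30; P(data | r = 8) = (2/10)(1/9)(0/8) = 0.
Multiplying each by its prior: 1/4 · 7/10 = 7/40, 1/4 · 7/24 = 7/96, 1/4 · 1/30 = 1/120, 1/4 · 0 = 0; these sum to 41/160.
Hence P(r = 3 | data) = (7/96) / (41/160) = 35/123.

0.285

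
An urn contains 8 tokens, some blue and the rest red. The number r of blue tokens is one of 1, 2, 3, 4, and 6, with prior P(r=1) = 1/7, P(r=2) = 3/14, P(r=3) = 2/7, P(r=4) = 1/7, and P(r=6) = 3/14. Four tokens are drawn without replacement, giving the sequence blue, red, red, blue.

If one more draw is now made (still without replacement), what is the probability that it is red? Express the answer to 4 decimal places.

0.6064

Compute the likelihood of the observed sequence for each case: P(data | r = 1) = (1/8)(7/7)(6/6)(0/5) = 0; P(data | r = 2) = (2/8)(6/7)(5/6)(1/5) = 1/28; P(data | r = 3) = (3/8)(5/7)(4/6)(2/5) = 1/14; P(data | r = 4) = (4/8)(4/7)(3/6)(3/5) = 3/35; P(data | r = 6) = (6/8)(2/7)(1/6)(5/5) = 1/28.
Weighting by the prior gives 1/7 · 0 = 0, 3/14 · 1/28 = 3/392, 2/7 · 1/14 = 1/49, 1/7 · 3/35 = 3/245, 3/14 · 1/28 = 3/392; summing to 47/980.
Normalising, the posterior is P(r = 1 | data) = 0, P(r = 2 | data) = 15/94, P(r = 3 | data) = 20/47, P(r = 4 | data) = 12/47, P(r = 6 | data) = 15/94.
Averaging over the posterior, P(red next | data) = (1)(15/94) + (3/4)(20/47) + (1/2)(12/47) + (0)(15/94) = 57/94.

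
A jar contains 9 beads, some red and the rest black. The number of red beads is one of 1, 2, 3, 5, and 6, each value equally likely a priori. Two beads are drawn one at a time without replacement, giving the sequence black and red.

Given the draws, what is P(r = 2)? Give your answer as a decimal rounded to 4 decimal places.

0.1795

The likelihood of the observed sequence under each hypothesis: P(data | r = 1) = (8/9)(1/8) = 1/9; P(data | r = 2) = (7/9)(2/8) = 7/36; P(data | r = 3) = (6/9)(3/8) = 1/4; P(data | r = 5) = (4/9)(5/8) = 5/18; P(data | r = 6) = (3/9)(6/8) = 1/4.
Weighting by the prior gives 1/5 · 1/9 = 1/45, 1/5 · 7/36 = 7/180, 1/5 · 1/4 = 1/20, 1/5 · 5/18 = 1/18, 1/5 · 1/4 = 1/20; summing to 13/60.
By Bayes' rule, P(r = 2 | data) = (7/180) / (13/60) = 7/39.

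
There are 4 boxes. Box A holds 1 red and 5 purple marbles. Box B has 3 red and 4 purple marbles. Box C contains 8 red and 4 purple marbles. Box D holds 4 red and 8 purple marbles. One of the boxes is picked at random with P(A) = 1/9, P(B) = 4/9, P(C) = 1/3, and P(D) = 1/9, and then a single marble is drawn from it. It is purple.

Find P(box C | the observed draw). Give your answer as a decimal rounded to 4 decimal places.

Compute the likelihood of this draw for each case: P(data | box A) = (5/6) = 5/6; P(data | box B) = (4/7) = 4/7; P(data | box C) = (4/12) = 1/3; P(data | box D) = (8/12) = 2/3.
Weighting by the prior gives 1/9 · 5/6 = 5/54, 4/9 · 4/7 = 16/63, 1/3 · 1/3 = 1/9, 1/9 · 2/3 = 2/27; with total 67/126.
Therefore the posterior P(box C | data) = (1/9) / (67/126) = 14/67.

0.2090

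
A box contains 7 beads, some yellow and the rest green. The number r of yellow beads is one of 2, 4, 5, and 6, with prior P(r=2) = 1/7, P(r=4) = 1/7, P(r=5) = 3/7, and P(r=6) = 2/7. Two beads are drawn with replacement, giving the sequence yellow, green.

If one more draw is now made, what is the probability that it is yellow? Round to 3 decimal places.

0.647

Compute the likelihood of the observed sequence for each case: P(data | r = 2) = (2/7)(5/7) = 10/49; P(data | r = 4) = (4/7)(3/7) = 12/49; P(data | r = 5) = (5/7)(2/7) = 10/49; P(data | r = 6) = (6/7)(1/7) = 6/49.
The prior-weighted likelihoods are 1/7 · 10/49 = 10/343, 1/7 · 12/49 = 12/343, 3/7 · 10/49 = 30/343, 2/7 · 6/49 = 12/343; with total 64/343.
The posterior is then P(r = 2 | data) = 5/32, P(r = 4 | data) = 3/16, P(r = 5 | data) = 15/32, P(r = 6 | data) = 3/16.
Averaging over the posterior, P(yellow next | data) = (2/7)(5/32) + (4/7)(3/16) + (5/7)(15/32) + (6/7)(3/16) = 145/224.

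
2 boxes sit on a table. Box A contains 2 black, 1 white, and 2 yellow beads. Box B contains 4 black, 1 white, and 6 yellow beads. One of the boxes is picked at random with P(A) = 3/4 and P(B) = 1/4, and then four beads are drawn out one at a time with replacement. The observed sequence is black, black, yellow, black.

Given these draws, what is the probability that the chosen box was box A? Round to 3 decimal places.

Compute the likelihood of the observed sequence for each case: P(data | box A) = (2/5)(2/5)(2/5)(2/5) = 0.0256; P(data | box B) = (4/11)(4/11)(6/11)(4/11) = 0.026228.
Multiplying each by its prior: 3/4 · 0.0256 = 0.0192, 1/4 · 0.026228 = 0.0065569; summing to 0.025757.
Hence P(box A | data) = (0.0192) / (0.025757) = 0.74543.

0.745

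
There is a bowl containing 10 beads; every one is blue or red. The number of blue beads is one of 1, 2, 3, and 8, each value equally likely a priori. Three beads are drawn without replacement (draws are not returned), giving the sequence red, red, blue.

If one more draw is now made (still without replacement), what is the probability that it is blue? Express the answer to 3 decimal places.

0.209

For each hypothesis, P(data | H) works out to: P(data | r = 1) = (9/10)(8/9)(1/8) = 0.1; P(data | r = 2) = (8/10)(7/9)(2/8) = 0.15556; P(data | r = 3) = (7/10)(6/9)(3/8) = 0.175; P(data | r = 8) = (2/10)(1/9)(8/8) = 0.022222.
The prior-weighted likelihoods are 1/4 · 0.1 = 0.025, 1/4 · 0.15556 = 0.038889, 1/4 · 0.175 = 0.04375, 1/4 · 0.022222 = 0.0055556; with total 0.11319.
Dividing through by the total gives posterior P(r = 1 | data) = 0.22086, P(r = 2 | data) = 0.34356, P(r = 3 | data) = 0.3865, P(r = 8 | data) = 0.04908.
So P(blue next | data) = Σ P(blue next | H) P(H | data) = (0)(0.22086) + (1/7)(0.34356) + (2/7)(0.3865) + (1)(0.04908) = 0.20859.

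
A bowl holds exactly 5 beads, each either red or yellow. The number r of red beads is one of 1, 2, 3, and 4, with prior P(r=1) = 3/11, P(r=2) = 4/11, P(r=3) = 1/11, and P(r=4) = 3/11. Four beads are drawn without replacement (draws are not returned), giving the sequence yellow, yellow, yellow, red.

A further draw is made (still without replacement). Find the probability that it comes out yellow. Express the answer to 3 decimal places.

Under each hypothesis, the probability of the observed sequence is: P(data | r = 1) = (4/5)(3/4)(2/3)(1/2) = 1/5; P(data | r = 2) = (3/5)(2/4)(1/3)(2/2) = 1/10; P(data | r = 3) = (2/5)(1/4)(0/3) = 0; P(data | r = 4) = (1/5)(0/4) = 0.
Weighting by the prior gives 3/11 · 1/5 = 3/55, 4/11 · 1/10 = 2/55, 1/11 · 0 = 0, 3/11 · 0 = 0; these sum to 1/11.
Normalising, the posterior is P(r = 1 | data) = 3/5, P(r = 2 | data) = 2/5, P(r = 3 | data) = 0, P(r = 4 | data) = 0.
Averaging over the posterior, P(yellow next | data) = (1)(3/5) + (0)(2/5) = 3/5.

0.600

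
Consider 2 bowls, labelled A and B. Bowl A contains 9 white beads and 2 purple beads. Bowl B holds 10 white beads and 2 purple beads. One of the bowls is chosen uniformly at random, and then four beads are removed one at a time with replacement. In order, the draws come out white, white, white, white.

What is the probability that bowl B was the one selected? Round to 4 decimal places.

0.5183

Compute the likelihood of the observed sequence for each case: P(data | bowl A) = (9/11)(9/11)(9/11)(9/11) = 0.44813; P(data | bowl B) = (10/12)(10/12)(10/12)(10/12) = 0.48225.
Weighting by the prior gives 1/2 · 0.44813 = 0.22406, 1/2 · 0.48225 = 0.24113; these sum to 0.46519.
So P(bowl B | data) = (0.24113) / (0.46519) = 0.51834.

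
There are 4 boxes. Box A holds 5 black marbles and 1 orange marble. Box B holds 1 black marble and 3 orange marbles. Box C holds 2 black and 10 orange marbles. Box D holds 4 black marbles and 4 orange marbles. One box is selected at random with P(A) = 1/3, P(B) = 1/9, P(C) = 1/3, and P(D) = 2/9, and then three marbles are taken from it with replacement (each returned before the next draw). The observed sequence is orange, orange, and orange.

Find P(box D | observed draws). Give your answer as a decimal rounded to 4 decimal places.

0.1032

The likelihood of the observed sequence under each hypothesis: P(data | box A) = (1/6)(1/6)(1/6) = 1/216; P(data | box B) = (3/4)(3/4)(3/4) = 27/64; P(data | box C) = (10/12)(10/12)(10/12) = 125/216; P(data | box D) = (4/8)(4/8)(4/8) = 1/8.
Weighting by the prior gives 1/3 · 1/216 = 1/648, 1/9 · 27/64 = 3/64, 1/3 · 125/216 = 125/648, 2/9 · 1/8 = 1/36; summing to 155/576.
Hence P(box D | data) = (1/36) / (155/576) = 16/155.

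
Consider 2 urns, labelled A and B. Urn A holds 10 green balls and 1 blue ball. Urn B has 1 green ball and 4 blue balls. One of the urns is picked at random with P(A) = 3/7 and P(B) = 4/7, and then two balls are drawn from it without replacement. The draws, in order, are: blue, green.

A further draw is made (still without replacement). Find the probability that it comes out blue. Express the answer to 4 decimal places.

0.7458

For each hypothesis, P(data | H) works out to: P(data | urn A) = (1/11)(10/10) = 1/11; P(data | urn B) = (4/5)(1/4) = 1/5.
The prior-weighted likelihoods are 3/7 · 1/11 = 3/77, 4/7 · 1/5 = 4/35; summing to 59/385.
Normalising, the posterior is P(urn A | data) = 15/59, P(urn B | data) = 44/59.
So P(blue next | data) = Σ P(blue next | H) P(H | data) = (0)(15/59) + (1)(44/59) = 44/59.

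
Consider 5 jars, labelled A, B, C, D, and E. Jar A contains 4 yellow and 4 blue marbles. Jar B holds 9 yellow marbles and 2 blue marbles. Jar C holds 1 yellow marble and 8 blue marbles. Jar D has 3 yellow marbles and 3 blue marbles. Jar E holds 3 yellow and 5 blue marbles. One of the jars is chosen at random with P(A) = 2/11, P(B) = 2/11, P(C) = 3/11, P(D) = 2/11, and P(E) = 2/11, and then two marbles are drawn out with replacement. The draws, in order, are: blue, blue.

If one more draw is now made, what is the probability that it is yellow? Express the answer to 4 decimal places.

0.2633

The likelihood of the observed sequence under each hypothesis: P(data | jar A) = (4/8)(4/8) = 0.25; P(data | jar B) = (2/11)(2/11) = 0.033058; P(data | jar C) = (8/9)(8/9) = 0.79012; P(data | jar D) = (3/6)(3/6) = 0.25; P(data | jar E) = (5/8)(5/8) = 0.39062.
Multiplying each by its prior: 2/11 · 0.25 = 0.045455, 2/11 · 0.033058 = 0.0060105, 3/11 · 0.79012 = 0.21549, 2/11 · 0.25 = 0.045455, 2/11 · 0.39062 = 0.071023; summing to 0.38343.
The posterior is then P(jar A | data) = 0.11855, P(jar B | data) = 0.015676, P(jar C | data) = 0.562, P(jar D | data) = 0.11855, P(jar E | data) = 0.18523.
Averaging over the posterior, P(yellow next | data) = (1/2)(0.11855) + (9/11)(0.015676) + (1/9)(0.562) + (1/2)(0.11855) + (3/8)(0.18523) = 0.26328.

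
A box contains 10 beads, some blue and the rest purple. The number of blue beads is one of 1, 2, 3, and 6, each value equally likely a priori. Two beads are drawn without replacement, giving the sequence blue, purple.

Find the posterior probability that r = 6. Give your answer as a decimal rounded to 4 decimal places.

The likelihood of the observed sequence under each hypothesis: P(data | r = 1) = (1/10)(9/9) = 1/10; P(data | r = 2) = (2/10)(8/9) = 8/45; P(data | r = 3) = (3/10)(7/9) = 7/30; P(data | r = 6) = (6/10)(4/9) = 4/15.
Multiplying each by its prior: 1/4 · 1/10 = 1/40, 1/4 · 8/45 = 2/45, 1/4 · 7/30 = 7/120, 1/4 · 4/15 = 1/15; with total 7/36.
Hence P(r = 6 | data) = (1/15) / (7/36) = 12/35.

0.3429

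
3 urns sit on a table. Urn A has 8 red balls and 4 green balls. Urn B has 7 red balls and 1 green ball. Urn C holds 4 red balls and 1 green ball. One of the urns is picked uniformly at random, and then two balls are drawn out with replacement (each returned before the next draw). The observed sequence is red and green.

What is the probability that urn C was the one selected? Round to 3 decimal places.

The likelihood of the observed sequence under each hypothesis: P(data | urn A) = (8/12)(4/12) = 0.22222; P(data | urn B) = (7/8)(1/8) = 0.10938; P(data | urn C) = (4/5)(1/5) = 0.16.
The prior-weighted likelihoods are 1/3 · 0.22222 = 0.074074, 1/3 · 0.10938 = 0.036458, 1/3 · 0.16 = 0.053333; with total 0.16387.
Therefore the posterior P(urn C | data) = (0.053333) / (0.16387) = 0.32547.

0.325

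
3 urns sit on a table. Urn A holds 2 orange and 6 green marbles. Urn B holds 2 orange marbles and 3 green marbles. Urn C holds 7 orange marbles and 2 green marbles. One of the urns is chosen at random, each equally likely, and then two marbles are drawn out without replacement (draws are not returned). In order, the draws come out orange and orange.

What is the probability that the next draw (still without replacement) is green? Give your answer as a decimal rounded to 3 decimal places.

0.421

The likelihood of the observed sequence under each hypothesis: P(data | urn A) = (2/8)(1/7) = 1/28; P(data | urn B) = (2/5)(1/4) = 1/10; P(data | urn C) = (7/9)(6/8) = 7/12.
Multiplying each by its prior: 1/3 · 1/28 = 1/84, 1/3 · 1/10 = 1/30, 1/3 · 7/12 = 7/36; with total 151/630.
Dividing through by the total gives posterior P(urn A | data) = 15/302, P(urn B | data) = 21/151, P(urn C | data) = 245/302.
Averaging over the posterior, P(green next | data) = (1)(15/302) + (1)(21/151) + (2/7)(245/302) = 127/302.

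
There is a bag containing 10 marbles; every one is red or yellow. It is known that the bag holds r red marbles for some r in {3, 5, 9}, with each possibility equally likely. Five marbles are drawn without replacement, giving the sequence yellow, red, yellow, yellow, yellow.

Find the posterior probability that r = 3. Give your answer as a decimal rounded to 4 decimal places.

Compute the likelihood of the observed sequence for each case: P(data | r = 3) = (7/10)(3/9)(6/8)(5/7)(4/6) = 1/12; P(data | r = 5) = (5/10)(5/9)(4/8)(3/7)(2/6) = 5/252; P(data | r = 9) = (1/10)(9/9)(0/8) = 0.
The prior-weighted likelihoods are 1/3 · 1/12 = 1/36, 1/3 · 5/252 = 5/756, 1/3 · 0 = 0; with total 13/378.
So P(r = 3 | data) = (1/36) / (13/378) = 21/26.

0.8077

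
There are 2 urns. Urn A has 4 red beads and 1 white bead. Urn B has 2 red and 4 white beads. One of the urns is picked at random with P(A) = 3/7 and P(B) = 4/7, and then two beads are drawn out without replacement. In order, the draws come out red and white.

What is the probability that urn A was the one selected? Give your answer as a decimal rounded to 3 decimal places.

For each hypothesis, P(data | H) works out to: P(data | urn A) = (4/5)(1/4) = 1/5; P(data | urn B) = (2/6)(4/5) = 4/15.
The prior-weighted likelihoods are 3/7 · 1/5 = 3/35, 4/7 · 4/15 = 16/105; these sum to 5/21.
Hence P(urn A | data) = (3/35) / (5/21) = 9/25.

0.360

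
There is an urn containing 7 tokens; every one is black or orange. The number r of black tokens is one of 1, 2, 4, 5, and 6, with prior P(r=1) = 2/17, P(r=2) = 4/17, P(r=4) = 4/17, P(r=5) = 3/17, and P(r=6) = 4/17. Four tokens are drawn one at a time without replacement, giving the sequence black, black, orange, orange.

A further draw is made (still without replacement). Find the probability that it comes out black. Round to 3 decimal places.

0.549

Under each hypothesis, the probability of the observed sequence is: P(data | r = 1) = (1/7)(0/6) = 0; P(data | r = 2) = (2/7)(1/6)(5/5)(4/4) = 0.047619; P(data | r = 4) = (4/7)(3/6)(3/5)(2/4) = 0.085714; P(data | r = 5) = (5/7)(4/6)(2/5)(1/4) = 0.047619; P(data | r = 6) = (6/7)(5/6)(1/5)(0/4) = 0.
Weighting by the prior gives 2/17 · 0 = 0, 4/17 · 0.047619 = 0.011204, 4/17 · 0.085714 = 0.020168, 3/17 · 0.047619 = 0.0084034, 4/17 · 0 = 0; summing to 0.039776.
Dividing through by the total gives posterior P(r = 1 | data) = 0, P(r = 2 | data) = 0.28169, P(r = 4 | data) = 0.50704, P(r = 5 | data) = 0.21127, P(r = 6 | data) = 0.
The predictive probability is P(black next | data) = (0)(0.28169) + (2/3)(0.50704) + (1)(0.21127) = 0.5493.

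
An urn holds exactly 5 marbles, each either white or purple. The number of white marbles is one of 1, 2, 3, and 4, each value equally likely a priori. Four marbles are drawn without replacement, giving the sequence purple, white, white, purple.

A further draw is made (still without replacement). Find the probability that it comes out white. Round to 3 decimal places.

For each hypothesis, P(data | H) works out to: P(data | r = 1) = (4/5)(1/4)(0/3) = 0; P(data | r = 2) = (3/5)(2/4)(1/3)(2/2) = 1/10; P(data | r = 3) = (2/5)(3/4)(2/3)(1/2) = 1/10; P(data | r = 4) = (1/5)(4/4)(3/3)(0/2) = 0.
The prior-weighted likelihoods are 1/4 · 0 = 0, 1/4 · 1/10 = 1/40, 1/4 · 1/10 = 1/40, 1/4 · 0 = 0; summing to 1/20.
Normalising, the posterior is P(r = 1 | data) = 0, P(r = 2 | data) = 1/2, P(r = 3 | data) = 1/2, P(r = 4 | data) = 0.
So P(white next | data) = Σ P(white next | H) P(H | data) = (0)(1/2) + (1)(1/2) = 1/2.

0.500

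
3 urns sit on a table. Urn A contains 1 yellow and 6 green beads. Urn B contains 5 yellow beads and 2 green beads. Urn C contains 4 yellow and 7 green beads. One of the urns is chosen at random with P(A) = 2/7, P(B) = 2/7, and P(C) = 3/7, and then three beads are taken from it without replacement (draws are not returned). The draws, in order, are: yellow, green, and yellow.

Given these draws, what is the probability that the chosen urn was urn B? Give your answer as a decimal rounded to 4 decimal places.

Compute the likelihood of the observed sequence for each case: P(data | urn A) = (1/7)(6/6)(0/5) = 0; P(data | urn B) = (5/7)(2/6)(4/5) = 0.19048; P(data | urn C) = (4/11)(7/10)(3/9) = 0.084848.
The prior-weighted likelihoods are 2/7 · 0 = 0, 2/7 · 0.19048 = 0.054422, 3/7 · 0.084848 = 0.036364; summing to 0.090785.
By Bayes' rule, P(urn B | data) = (0.054422) / (0.090785) = 0.59946.

0.5995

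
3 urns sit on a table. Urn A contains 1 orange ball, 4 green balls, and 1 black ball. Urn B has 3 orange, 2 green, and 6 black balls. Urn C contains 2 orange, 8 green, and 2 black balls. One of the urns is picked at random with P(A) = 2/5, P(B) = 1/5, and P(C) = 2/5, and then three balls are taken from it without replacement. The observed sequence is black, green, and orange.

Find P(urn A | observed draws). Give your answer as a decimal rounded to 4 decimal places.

Under each hypothesis, the probability of the observed sequence is: P(data | urn A) = (1/6)(4/5)(1/4) = 1/30; P(data | urn B) = (6/11)(2/10)(3/9) = 2/55; P(data | urn C) = (2/12)(8/11)(2/10) = 4/165.
Multiplying each by its prior: 2/5 · 1/30 = 1/75, 1/5 · 2/55 = 2/275, 2/5 · 4/165 = 8/825; these sum to 1/33.
By Bayes' rule, P(urn A | data) = (1/75) / (1/33) = 11/25.

0.4400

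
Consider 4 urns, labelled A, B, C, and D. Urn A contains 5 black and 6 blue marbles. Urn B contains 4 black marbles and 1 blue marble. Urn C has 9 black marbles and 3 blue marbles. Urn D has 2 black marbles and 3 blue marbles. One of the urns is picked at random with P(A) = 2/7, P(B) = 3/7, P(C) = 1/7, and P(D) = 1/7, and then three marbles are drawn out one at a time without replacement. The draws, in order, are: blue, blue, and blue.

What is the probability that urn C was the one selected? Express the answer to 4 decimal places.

Compute the likelihood of the observed sequence for each case: P(data | urn A) = (6/11)(5/10)(4/9) = 0.12121; P(data | urn B) = (1/5)(0/4) = 0; P(data | urn C) = (3/12)(2/11)(1/10) = 0.0045455; P(data | urn D) = (3/5)(2/4)(1/3) = 0.1.
Weighting by the prior gives 2/7 · 0.12121 = 0.034632, 3/7 · 0 = 0, 1/7 · 0.0045455 = 0.00064935, 1/7 · 0.1 = 0.014286; these sum to 0.049567.
So P(urn C | data) = (0.00064935) / (0.049567) = 0.0131.

0.0131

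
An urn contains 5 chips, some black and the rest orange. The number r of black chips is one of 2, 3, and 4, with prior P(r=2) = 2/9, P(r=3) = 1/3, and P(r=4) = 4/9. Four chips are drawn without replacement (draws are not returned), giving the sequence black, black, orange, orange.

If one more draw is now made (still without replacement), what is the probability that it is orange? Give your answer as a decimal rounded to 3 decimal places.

0.400

Under each hypothesis, the probability of the observed sequence is: P(data | r = 2) = (2/5)(1/4)(3/3)(2/2) = 1/10; P(data | r = 3) = (3/5)(2/4)(2/3)(1/2) = 1/10; P(data | r = 4) = (4/5)(3/4)(1/3)(0/2) = 0.
Weighting by the prior gives 2/9 · 1/10 = 1/45, 1/3 · 1/10 = 1/30, 4/9 · 0 = 0; these sum to 1/18.
Normalising, the posterior is P(r = 2 | data) = 2/5, P(r = 3 | data) = 3/5, P(r = 4 | data) = 0.
Averaging over the posterior, P(orange next | data) = (1)(2/5) + (0)(3/5) = 2/5.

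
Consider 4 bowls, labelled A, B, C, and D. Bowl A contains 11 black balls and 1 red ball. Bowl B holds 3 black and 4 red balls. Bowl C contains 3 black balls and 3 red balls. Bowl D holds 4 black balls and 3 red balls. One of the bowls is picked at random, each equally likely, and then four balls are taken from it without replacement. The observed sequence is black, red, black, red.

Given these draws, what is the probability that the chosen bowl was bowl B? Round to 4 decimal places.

0.3158

For each hypothesis, P(data | H) works out to: P(data | bowl A) = (11/12)(1/11)(10/10)(0/9) = 0; P(data | bowl B) = (3/7)(4/6)(2/5)(3/4) = 3/35; P(data | bowl C) = (3/6)(3/5)(2/4)(2/3) = 1/10; P(data | bowl D) = (4/7)(3/6)(3/5)(2/4) = 3/35.
Weighting by the prior gives 1/4 · 0 = 0, 1/4 · 3/35 = 3/140, 1/4 · 1/10 = 1/40, 1/4 · 3/35 = 3/140; with total 19/280.
Hence P(bowl B | data) = (3/140) / (19/280) = 6/19.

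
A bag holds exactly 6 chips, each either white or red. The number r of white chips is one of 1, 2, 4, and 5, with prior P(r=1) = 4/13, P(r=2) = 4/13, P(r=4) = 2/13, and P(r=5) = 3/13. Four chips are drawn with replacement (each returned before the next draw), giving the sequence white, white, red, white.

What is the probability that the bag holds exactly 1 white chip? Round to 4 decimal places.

0.0257

The likelihood of the observed sequence under each hypothesis: P(data | r = 1) = (1/6)(1/6)(5/6)(1/6) = 0.003858; P(data | r = 2) = (2/6)(2/6)(4/6)(2/6) = 0.024691; P(data | r = 4) = (4/6)(4/6)(2/6)(4/6) = 0.098765; P(data | r = 5) = (5/6)(5/6)(1/6)(5/6) = 0.096451.
Weighting by the prior gives 4/13 · 0.003858 = 0.0011871, 4/13 · 0.024691 = 0.0075973, 2/13 · 0.098765 = 0.015195, 3/13 · 0.096451 = 0.022258; with total 0.046237.
So P(r = 1 | data) = (0.0011871) / (0.046237) = 0.025674.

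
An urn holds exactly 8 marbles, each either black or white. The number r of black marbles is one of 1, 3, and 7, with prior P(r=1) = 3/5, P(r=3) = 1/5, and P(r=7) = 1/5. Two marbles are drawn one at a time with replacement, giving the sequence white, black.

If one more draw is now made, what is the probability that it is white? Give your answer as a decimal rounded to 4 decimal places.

0.6657

Under each hypothesis, the probability of the observed sequence is: P(data | r = 1) = (7/8)(1/8) = 7/64; P(data | r = 3) = (5/8)(3/8) = 15/64; P(data | r = 7) = (1/8)(7/8) = 7/64.
Weighting by the prior gives 3/5 · 7/64 = 21/320, 1/5 · 15/64 = 3/64, 1/5 · 7/64 = 7/320; these sum to 43/320.
Normalising, the posterior is P(r = 1 | data) = 21/43, P(r = 3 | data) = 15/43, P(r = 7 | data) = 7/43.
Averaging over the posterior, P(white next | data) = (7/8)(21/43) + (5/8)(15/43) + (1/8)(7/43) = 229/344.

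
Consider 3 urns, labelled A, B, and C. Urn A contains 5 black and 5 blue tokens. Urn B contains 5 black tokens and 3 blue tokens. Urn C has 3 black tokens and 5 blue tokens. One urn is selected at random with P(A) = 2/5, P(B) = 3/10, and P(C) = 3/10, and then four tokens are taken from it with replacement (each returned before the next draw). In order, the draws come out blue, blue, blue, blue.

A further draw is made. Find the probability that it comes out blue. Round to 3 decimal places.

The likelihood of the observed sequence under each hypothesis: P(data | urn A) = (5/10)(5/10)(5/10)(5/10) = 0.0625; P(data | urn B) = (3/8)(3/8)(3/8)(3/8) = 0.019775; P(data | urn C) = (5/8)(5/8)(5/8)(5/8) = 0.15259.
Multiplying each by its prior: 2/5 · 0.0625 = 0.025, 3/10 · 0.019775 = 0.0059326, 3/10 · 0.15259 = 0.045776; with total 0.076709.
Dividing through by the total gives posterior P(urn A | data) = 0.32591, P(urn B | data) = 0.077339, P(urn C | data) = 0.59675.
Averaging over the posterior, P(blue next | data) = (1/2)(0.32591) + (3/8)(0.077339) + (5/8)(0.59675) = 0.56493.

0.565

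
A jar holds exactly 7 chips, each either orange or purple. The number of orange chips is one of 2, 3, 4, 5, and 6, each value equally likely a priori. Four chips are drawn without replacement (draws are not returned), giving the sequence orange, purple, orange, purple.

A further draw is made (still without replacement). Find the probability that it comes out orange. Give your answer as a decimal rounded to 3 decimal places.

0.500

Compute the likelihood of the observed sequence for each case: P(data | r = 2) = (2/7)(5/6)(1/5)(4/4) = 1/21; P(data | r = 3) = (3/7)(4/6)(2/5)(3/4) = 3/35; P(data | r = 4) = (4/7)(3/6)(3/5)(2/4) = 3/35; P(data | r = 5) = (5/7)(2/6)(4/5)(1/4) = 1/21; P(data | r = 6) = (6/7)(1/6)(5/5)(0/4) = 0.
Multiplying each by its prior: 1/5 · 1/21 = 1/105, 1/5 · 3/35 = 3/175, 1/5 · 3/35 = 3/175, 1/5 · 1/21 = 1/105, 1/5 · 0 = 0; with total 4/75.
The posterior is then P(r = 2 | data) = 5/28, P(r = 3 | data) = 9/28, P(r = 4 | data) = 9/28, P(r = 5 | data) = 5/28, P(r = 6 | data) = 0.
Averaging over the posterior, P(orange next | data) = (0)(5/28) + (1/3)(9/28) + (2/3)(9/28) + (1)(5/28) = 1/2.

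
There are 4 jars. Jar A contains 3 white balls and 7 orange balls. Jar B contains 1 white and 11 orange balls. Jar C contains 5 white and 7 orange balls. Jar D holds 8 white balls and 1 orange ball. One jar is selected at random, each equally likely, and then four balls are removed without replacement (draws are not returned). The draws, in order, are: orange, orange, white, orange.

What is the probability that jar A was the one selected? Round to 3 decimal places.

0.421

Compute the likelihood of the observed sequence for each case: P(data | jar A) = (7/10)(6/9)(3/8)(5/7) = 0.125; P(data | jar B) = (11/12)(10/11)(1/10)(9/9) = 0.083333; P(data | jar C) = (7/12)(6/11)(5/10)(5/9) = 0.088384; P(data | jar D) = (1/9)(0/8) = 0.
Weighting by the prior gives 1/4 · 0.125 = 0.03125, 1/4 · 0.083333 = 0.020833, 1/4 · 0.088384 = 0.022096, 1/4 · 0 = 0; summing to 0.074179.
Hence P(jar A | data) = (0.03125) / (0.074179) = 0.42128.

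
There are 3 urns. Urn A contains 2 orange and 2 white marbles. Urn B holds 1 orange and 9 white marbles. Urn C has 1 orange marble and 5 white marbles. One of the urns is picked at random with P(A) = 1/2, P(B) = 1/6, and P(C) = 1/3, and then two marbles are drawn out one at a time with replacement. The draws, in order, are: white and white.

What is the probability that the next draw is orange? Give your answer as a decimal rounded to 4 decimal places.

Compute the likelihood of the observed sequence for each case: P(data | urn A) = (2/4)(2/4) = 0.25; P(data | urn B) = (9/10)(9/10) = 0.81; P(data | urn C) = (5/6)(5/6) = 0.69444.
Weighting by the prior gives 1/2 · 0.25 = 0.125, 1/6 · 0.81 = 0.135, 1/3 · 0.69444 = 0.23148; summing to 0.49148.
Normalising, the posterior is P(urn A | data) = 0.25433, P(urn B | data) = 0.27468, P(urn C | data) = 0.47099.
Averaging over the posterior, P(orange next | data) = (1/2)(0.25433) + (1/10)(0.27468) + (1/6)(0.47099) = 0.23313.

0.2331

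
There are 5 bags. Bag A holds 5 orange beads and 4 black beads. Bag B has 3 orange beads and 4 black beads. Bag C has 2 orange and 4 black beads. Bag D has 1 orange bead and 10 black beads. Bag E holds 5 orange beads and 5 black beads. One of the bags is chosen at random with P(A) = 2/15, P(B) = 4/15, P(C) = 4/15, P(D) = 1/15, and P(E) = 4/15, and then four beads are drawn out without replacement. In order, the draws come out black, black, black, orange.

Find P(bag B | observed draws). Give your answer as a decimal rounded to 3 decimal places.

0.267

Under each hypothesis, the probability of the observed sequence is: P(data | bag A) = (4/9)(3/8)(2/7)(5/6) = 0.039683; P(data | bag B) = (4/7)(3/6)(2/5)(3/4) = 0.085714; P(data | bag C) = (4/6)(3/5)(2/4)(2/3) = 0.13333; P(data | bag D) = (10/11)(9/10)(8/9)(1/8) = 0.090909; P(data | bag E) = (5/10)(4/9)(3/8)(5/7) = 0.059524.
Weighting by the prior gives 2/15 · 0.039683 = 0.005291, 4/15 · 0.085714 = 0.022857, 4/15 · 0.13333 = 0.035556, 1/15 · 0.090909 = 0.0060606, 4/15 · 0.059524 = 0.015873; with total 0.085637.
By Bayes' rule, P(bag B | data) = (0.022857) / (0.085637) = 0.26691.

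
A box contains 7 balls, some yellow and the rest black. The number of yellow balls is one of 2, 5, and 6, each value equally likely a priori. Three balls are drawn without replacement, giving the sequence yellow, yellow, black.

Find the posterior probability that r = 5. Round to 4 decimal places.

0.5000

Under each hypothesis, the probability of the observed sequence is: P(data | r = 2) = (2/7)(1/6)(5/5) = 1/21; P(data | r = 5) = (5/7)(4/6)(2/5) = 4/21; P(data | r = 6) = (6/7)(5/6)(1/5) = 1/7.
Weighting by the prior gives 1/3 · 1/21 = 1/63, 1/3 · 4/21 = 4/63, 1/3 · 1/7 = 1/21; summing to 8/63.
Hence P(r = 5 | data) = (4/63) / (8/63) = 1/2.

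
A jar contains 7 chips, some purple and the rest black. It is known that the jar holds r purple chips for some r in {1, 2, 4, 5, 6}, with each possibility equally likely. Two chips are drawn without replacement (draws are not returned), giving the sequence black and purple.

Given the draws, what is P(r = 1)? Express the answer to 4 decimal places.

The likelihood of the observed sequence under each hypothesis: P(data | r = 1) = (6/7)(1/6) = 1/7; P(data | r = 2) = (5/7)(2/6) = 5/21; P(data | r = 4) = (3/7)(4/6) = 2/7; P(data | r = 5) = (2/7)(5/6) = 5/21; P(data | r = 6) = (1/7)(6/6) = 1/7.
The prior-weighted likelihoods are 1/5 · 1/7 = 1/35, 1/5 · 5/21 = 1/21, 1/5 · 2/7 = 2/35, 1/5 · 5/21 = 1/21, 1/5 · 1/7 = 1/35; with total 22/105.
Hence P(r = 1 | data) = (1/35) / (22/105) = 3/22.

0.1364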